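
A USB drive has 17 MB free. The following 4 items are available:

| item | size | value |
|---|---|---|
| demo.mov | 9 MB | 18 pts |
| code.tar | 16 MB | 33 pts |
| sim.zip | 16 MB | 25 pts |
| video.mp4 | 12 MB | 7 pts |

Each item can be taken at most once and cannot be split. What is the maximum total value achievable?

33 pts

This is a 0/1 knapsack; check combinations near the capacity.
- code.tar: size 16, value 33
- sim.zip: size 16, value 25
- demo.mov: size 9, value 18
- video.mp4: size 12, value 7
Best: 33 pts.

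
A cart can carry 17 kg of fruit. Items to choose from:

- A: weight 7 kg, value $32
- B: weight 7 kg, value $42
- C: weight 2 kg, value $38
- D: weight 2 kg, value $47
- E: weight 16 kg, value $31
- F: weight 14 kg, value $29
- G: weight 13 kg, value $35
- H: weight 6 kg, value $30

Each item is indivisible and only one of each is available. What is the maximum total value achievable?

Check high-value combinations within 17 kg:
- B+C+D+H: weight 7+2+2+6=17, value 42+38+47+30=157
- A+C+D+H: weight 7+2+2+6=17, value 32+38+47+30=147
- B+C+D: weight 7+2+2=11, value 42+38+47=127
- A+B+D: weight 7+7+2=16, value 32+42+47=121
Best: $157.

$157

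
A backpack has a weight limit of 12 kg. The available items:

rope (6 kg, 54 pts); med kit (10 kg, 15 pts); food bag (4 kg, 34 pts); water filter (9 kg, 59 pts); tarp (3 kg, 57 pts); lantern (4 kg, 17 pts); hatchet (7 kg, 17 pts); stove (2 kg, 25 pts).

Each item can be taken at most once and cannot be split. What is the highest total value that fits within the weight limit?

Check high-value combinations within 12 kg:
- rope+tarp+stove: weight 6+3+2=11, value 54+57+25=136
- food bag+tarp+stove: weight 4+3+2=9, value 34+57+25=116
- water filter+tarp: weight 9+3=12, value 59+57=116
- rope+food bag+stove: weight 6+4+2=12, value 54+34+25=113
- rope+tarp: weight 6+3=9, value 54+57=111
Best: 136 pts.

136 pts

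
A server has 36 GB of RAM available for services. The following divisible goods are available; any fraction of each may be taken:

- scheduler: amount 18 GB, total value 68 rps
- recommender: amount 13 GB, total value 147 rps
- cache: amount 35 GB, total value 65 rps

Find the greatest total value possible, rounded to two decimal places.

224.29

Take in order of value per unit:
- recommender (147/13 per unit): all 13 → value 147, running total 147.00
- scheduler (68/18 per unit): all 18 → value 68, running total 215.00
- cache (65/35 per unit): 5 of 35 → value 5×65/35 = 9.2857, running total 224.29
Total 224.29.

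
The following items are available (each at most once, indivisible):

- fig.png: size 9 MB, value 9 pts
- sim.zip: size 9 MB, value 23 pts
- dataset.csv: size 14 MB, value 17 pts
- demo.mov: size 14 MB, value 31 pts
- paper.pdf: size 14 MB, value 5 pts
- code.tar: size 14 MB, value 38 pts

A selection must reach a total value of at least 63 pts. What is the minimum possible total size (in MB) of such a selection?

Subsets with value ≥ 63, sorted by total size:
- demo.mov+code.tar: size 28, value 69
- fig.png+sim.zip+code.tar: size 32, value 70
Minimum size: 28 MB.

28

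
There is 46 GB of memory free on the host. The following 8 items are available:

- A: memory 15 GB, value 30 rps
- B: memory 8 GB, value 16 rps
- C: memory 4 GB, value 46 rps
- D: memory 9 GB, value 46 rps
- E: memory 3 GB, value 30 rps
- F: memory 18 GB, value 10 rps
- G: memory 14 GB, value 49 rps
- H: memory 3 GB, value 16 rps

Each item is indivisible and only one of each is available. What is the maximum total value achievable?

This is a 0/1 knapsack; check combinations near the capacity.
- B+C+D+E+G+H: memory 8+4+9+3+14+3=41, value 16+46+46+30+49+16=203
- A+C+D+E+G: memory 15+4+9+3+14=45, value 30+46+46+30+49=201
- C+D+E+G+H: memory 4+9+3+14+3=33, value 46+46+30+49+16=187
Best: 203 rps.

203 rps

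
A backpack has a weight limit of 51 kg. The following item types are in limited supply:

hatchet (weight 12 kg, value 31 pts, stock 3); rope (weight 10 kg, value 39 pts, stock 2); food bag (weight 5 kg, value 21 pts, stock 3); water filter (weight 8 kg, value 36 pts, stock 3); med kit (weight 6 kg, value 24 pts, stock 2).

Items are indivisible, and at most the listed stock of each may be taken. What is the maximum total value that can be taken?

Best selections within weight 51 and stock limits:
- 3×food bag + 3×water filter + 2×med kit: weight 51, value 219
- 1×rope + 1×food bag + 3×water filter + 2×med kit: weight 51, value 216
- 1×rope + 2×food bag + 3×water filter + 1×med kit: weight 50, value 213
Best: 219 pts.

219 pts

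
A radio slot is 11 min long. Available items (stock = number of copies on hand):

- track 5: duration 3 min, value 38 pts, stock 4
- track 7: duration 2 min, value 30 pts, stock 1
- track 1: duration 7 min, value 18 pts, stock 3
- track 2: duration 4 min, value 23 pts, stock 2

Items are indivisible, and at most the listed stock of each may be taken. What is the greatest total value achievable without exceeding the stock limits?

144 pts

Top feasible selections:
- 3×track 5 + 1×track 7: duration 11, value 144
- 3×track 5: duration 9, value 114
- 2×track 5 + 1×track 7: duration 8, value 106
- 2×track 5 + 1×track 2: duration 10, value 99
Best: 144 pts.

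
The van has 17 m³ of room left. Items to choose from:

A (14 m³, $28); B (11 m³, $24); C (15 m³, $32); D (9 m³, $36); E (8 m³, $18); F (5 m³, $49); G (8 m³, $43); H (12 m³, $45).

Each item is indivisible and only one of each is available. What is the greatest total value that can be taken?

$94

Check high-value combinations within 17 m³:
- F+H: volume 5+12=17, value 49+45=94
- F+G: volume 5+8=13, value 49+43=92
- D+F: volume 9+5=14, value 36+49=85
Best: $94.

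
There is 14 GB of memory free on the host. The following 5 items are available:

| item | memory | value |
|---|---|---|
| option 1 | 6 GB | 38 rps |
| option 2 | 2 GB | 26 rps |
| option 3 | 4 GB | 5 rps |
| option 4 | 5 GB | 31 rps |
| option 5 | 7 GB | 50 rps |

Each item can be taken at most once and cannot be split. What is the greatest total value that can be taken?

Check high-value combinations within 14 GB:
- option 2+option 4+option 5: memory 2+5+7=14, value 26+31+50=107
- option 1+option 2+option 4: memory 6+2+5=13, value 38+26+31=95
- option 1+option 5: memory 6+7=13, value 38+50=88
- option 4+option 5: memory 5+7=12, value 31+50=81
Best: 107 rps.

107 rps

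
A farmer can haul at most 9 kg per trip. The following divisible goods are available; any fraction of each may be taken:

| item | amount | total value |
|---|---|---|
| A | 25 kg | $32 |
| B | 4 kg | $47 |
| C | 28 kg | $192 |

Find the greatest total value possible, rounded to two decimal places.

Take in order of value per unit:
- B (47/4 per unit): all 4 → value 47, running total 47.00
- C (192/28 per unit): 5 of 28 → value 5×192/28 = 34.2857, running total 81.29
Total 81.29.

81.29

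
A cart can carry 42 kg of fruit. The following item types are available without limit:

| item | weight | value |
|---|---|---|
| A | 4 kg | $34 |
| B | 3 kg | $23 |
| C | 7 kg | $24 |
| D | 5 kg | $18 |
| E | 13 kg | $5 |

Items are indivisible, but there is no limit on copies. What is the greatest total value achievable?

Best value-per-unit is A at 34/4; filling with it alone gives 10×34 = 340.
Optimal mix: 9×A + 2×B → weight 42, value 352.

$352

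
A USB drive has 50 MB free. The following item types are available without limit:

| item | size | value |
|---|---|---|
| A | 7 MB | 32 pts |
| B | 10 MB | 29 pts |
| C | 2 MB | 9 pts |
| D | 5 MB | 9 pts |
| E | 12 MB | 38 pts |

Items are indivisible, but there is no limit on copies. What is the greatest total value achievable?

Best value-per-unit is A at 32/7; filling with it alone gives 7×32 = 224.
Optimal mix: 6×A + 4×C → size 50, value 228.

228 pts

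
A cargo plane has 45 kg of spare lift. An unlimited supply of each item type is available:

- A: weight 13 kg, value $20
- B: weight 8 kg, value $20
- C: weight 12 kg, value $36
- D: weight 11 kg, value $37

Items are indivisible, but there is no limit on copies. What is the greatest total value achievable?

$148

Best value-per-unit is D at 37/11, and filling with it alone uses weight 4×11=44. No mix of the others beats 4×37 = 148.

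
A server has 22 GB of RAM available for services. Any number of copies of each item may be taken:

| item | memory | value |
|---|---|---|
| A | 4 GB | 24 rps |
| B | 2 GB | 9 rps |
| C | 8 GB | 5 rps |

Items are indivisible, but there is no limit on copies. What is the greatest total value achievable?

Best value-per-unit is A at 24/4; filling with it alone gives 5×24 = 120.
Optimal mix: 5×A + 1×B → memory 22, value 129.

129 rps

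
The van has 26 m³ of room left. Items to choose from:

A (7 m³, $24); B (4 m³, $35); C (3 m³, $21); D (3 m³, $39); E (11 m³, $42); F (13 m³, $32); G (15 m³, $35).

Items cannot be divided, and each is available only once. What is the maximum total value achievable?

$140

Check high-value combinations within 26 m³:
- A+B+D+E: volume 7+4+3+11=25, value 24+35+39+42=140
- B+C+D+E: volume 4+3+3+11=21, value 35+21+39+42=137
- B+C+D+G: volume 4+3+3+15=25, value 35+21+39+35=130
- B+C+D+F: volume 4+3+3+13=23, value 35+21+39+32=127
- A+C+D+E: volume 7+3+3+11=24, value 24+21+39+42=126
Best: $140.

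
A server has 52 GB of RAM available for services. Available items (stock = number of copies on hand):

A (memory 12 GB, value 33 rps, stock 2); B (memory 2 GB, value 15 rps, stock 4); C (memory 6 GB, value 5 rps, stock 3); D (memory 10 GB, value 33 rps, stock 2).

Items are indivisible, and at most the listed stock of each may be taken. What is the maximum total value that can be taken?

Top feasible selections:
- 2×A + 4×B + 2×D: memory 52, value 192
- 2×A + 3×B + 2×D: memory 50, value 177
Best: 192 rps.

192 rps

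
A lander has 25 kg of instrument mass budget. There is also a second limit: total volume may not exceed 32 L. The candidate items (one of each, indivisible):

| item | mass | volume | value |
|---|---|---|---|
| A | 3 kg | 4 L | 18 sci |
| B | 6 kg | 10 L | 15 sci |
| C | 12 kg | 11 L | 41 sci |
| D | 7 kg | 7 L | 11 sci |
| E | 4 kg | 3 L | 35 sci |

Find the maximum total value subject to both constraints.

109 sci

Feasible sets respecting both limits:
- A+B+C+E: mass 25, volume 28, value 109
- A+C+E: mass 19, volume 18, value 94
- B+C+E: mass 22, volume 24, value 91
- C+D+E: mass 23, volume 21, value 87
Best: 109 sci.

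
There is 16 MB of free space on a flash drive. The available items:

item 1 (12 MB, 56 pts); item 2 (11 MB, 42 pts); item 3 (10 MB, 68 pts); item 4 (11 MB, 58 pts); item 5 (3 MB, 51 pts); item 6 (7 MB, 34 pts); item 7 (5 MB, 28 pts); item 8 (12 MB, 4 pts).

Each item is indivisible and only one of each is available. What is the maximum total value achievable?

Check high-value combinations within 16 MB:
- item 3+item 5: size 10+3=13, value 68+51=119
- item 5+item 6+item 7: size 3+7+5=15, value 51+34+28=113
- item 4+item 5: size 11+3=14, value 58+51=109
- item 1+item 5: size 12+3=15, value 56+51=107
Best: 119 pts.

119 pts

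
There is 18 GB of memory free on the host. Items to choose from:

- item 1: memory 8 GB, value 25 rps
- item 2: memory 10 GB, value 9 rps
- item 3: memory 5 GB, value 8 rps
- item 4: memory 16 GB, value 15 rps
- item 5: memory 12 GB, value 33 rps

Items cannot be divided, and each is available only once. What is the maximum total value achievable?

41 rps

This is a 0/1 knapsack; check combinations near the capacity.
- item 3+item 5: memory 5+12=17, value 8+33=41
- item 1+item 2: memory 8+10=18, value 25+9=34
- item 5: memory 12, value 33
- item 1+item 3: memory 8+5=13, value 25+8=33
- item 1: memory 8, value 25
Best: 41 rps.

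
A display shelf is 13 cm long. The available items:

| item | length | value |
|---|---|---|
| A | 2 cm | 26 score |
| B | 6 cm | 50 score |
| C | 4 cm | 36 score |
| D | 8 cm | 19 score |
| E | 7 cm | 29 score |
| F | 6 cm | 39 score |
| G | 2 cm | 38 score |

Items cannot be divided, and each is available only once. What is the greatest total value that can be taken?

124 score

Check high-value combinations within 13 cm:
- B+C+G: length 6+4+2=12, value 50+36+38=124
- A+B+G: length 2+6+2=10, value 26+50+38=114
- C+F+G: length 4+6+2=12, value 36+39+38=113
- A+B+C: length 2+6+4=12, value 26+50+36=112
Best: 124 score.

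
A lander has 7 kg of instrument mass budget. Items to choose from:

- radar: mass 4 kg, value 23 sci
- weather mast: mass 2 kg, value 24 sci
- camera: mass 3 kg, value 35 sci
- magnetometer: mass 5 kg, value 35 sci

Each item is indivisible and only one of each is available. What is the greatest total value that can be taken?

Check high-value combinations within 7 kg:
- weather mast+camera: mass 2+3=5, value 24+35=59
- weather mast+magnetometer: mass 2+5=7, value 24+35=59
- radar+camera: mass 4+3=7, value 23+35=58
- radar+weather mast: mass 4+2=6, value 23+24=47
- camera: mass 3, value 35
Best: 59 sci.

59 sci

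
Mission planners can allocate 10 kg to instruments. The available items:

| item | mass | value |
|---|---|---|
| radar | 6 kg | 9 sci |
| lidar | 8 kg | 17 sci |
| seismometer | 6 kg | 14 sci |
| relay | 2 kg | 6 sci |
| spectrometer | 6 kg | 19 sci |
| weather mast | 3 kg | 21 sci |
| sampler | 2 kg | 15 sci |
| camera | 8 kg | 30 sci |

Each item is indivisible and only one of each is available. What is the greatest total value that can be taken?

45 sci

This is a 0/1 knapsack; check combinations near the capacity.
- sampler+camera: mass 2+8=10, value 15+30=45
- relay+weather mast+sampler: mass 2+3+2=7, value 6+21+15=42
- spectrometer+weather mast: mass 6+3=9, value 19+21=40
- relay+spectrometer+sampler: mass 2+6+2=10, value 6+19+15=40
- weather mast+sampler: mass 3+2=5, value 21+15=36
Best: 45 sci.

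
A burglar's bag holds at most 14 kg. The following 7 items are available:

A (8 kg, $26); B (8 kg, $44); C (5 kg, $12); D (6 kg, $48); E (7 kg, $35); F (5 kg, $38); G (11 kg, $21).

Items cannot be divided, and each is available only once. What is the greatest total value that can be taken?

Check high-value combinations within 14 kg:
- B+D: weight 8+6=14, value 44+48=92
- D+F: weight 6+5=11, value 48+38=86
- D+E: weight 6+7=13, value 48+35=83
Best: $92.

$92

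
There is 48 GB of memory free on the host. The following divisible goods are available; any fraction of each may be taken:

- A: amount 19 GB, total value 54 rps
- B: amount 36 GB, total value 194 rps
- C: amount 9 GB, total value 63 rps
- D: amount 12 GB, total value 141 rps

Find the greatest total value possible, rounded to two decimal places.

Take in order of value per unit:
- D (141/12 per unit): all 12 → value 141, running total 141.00
- C (63/9 per unit): all 9 → value 63, running total 204.00
- B (194/36 per unit): 27 of 36 → value 27×194/36 = 145.5000, running total 349.50
Total 349.50.

349.50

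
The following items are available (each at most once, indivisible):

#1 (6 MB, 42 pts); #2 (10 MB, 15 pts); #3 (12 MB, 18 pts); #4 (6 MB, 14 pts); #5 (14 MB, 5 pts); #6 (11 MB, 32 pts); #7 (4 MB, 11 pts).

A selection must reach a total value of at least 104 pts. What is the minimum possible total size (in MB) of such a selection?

35

Subsets with value ≥ 104, sorted by total size:
- #1+#3+#4+#6: size 35, value 106
- #1+#2+#4+#6+#7: size 37, value 114
- #1+#3+#4+#6+#7: size 39, value 117
Minimum size: 35 MB.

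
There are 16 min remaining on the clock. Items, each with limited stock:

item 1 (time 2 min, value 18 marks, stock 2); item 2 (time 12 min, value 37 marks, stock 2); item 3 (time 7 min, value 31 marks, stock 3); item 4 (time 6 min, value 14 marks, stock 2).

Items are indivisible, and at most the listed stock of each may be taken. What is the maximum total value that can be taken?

80 marks

Best selections within time 16 and stock limits:
- 1×item 1 + 2×item 3: time 16, value 80
- 2×item 1 + 1×item 2: time 16, value 73
- 2×item 1 + 1×item 3: time 11, value 67
- 2×item 1 + 2×item 4: time 16, value 64
Best: 80 marks.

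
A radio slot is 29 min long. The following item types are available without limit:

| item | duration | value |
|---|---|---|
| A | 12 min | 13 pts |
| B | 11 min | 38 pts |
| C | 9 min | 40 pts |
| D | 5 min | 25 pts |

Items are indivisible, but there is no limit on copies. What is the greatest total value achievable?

Best value-per-unit is D at 25/5; filling with it alone gives 5×25 = 125.
Optimal mix: 1×C + 4×D → duration 29, value 140.

140 pts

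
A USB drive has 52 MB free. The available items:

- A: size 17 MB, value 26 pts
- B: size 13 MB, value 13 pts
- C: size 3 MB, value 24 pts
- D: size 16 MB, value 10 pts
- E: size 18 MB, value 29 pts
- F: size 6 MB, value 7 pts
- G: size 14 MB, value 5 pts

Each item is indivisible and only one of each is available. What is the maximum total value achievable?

92 pts

Check high-value combinations within 52 MB:
- A+B+C+E: size 17+13+3+18=51, value 26+13+24+29=92
- A+C+E+F: size 17+3+18+6=44, value 26+24+29+7=86
- A+C+E+G: size 17+3+18+14=52, value 26+24+29+5=84
Best: 92 pts.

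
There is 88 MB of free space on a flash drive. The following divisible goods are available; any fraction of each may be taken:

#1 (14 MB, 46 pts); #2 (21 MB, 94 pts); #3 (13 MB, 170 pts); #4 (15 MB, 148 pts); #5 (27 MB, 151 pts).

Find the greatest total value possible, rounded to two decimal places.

602.43

Take in order of value per unit:
- #3 (170/13 per unit): all 13 → value 170, running total 170.00
- #4 (148/15 per unit): all 15 → value 148, running total 318.00
- #5 (151/27 per unit): all 27 → value 151, running total 469.00
- #2 (94/21 per unit): all 21 → value 94, running total 563.00
- #1 (46/14 per unit): 12 of 14 → value 12×46/14 = 39.4286, running total 602.43
Total 602.43.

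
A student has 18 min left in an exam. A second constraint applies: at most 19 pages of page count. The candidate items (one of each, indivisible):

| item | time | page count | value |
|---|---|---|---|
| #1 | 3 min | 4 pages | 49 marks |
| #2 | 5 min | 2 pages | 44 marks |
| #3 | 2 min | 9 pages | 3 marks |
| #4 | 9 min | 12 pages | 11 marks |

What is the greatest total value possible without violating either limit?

104 marks

Feasible sets respecting both limits:
- #1+#2+#4: time 17, page count 18, value 104
- #1+#2+#3: time 10, page count 15, value 96
- #1+#2: time 8, page count 6, value 93
- #1+#4: time 12, page count 16, value 60
Best: 104 marks.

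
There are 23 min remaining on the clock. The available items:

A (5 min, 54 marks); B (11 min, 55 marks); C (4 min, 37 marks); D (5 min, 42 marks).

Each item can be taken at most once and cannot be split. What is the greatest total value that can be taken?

151 marks

Check high-value combinations within 23 min:
- A+B+D: time 5+11+5=21, value 54+55+42=151
- A+B+C: time 5+11+4=20, value 54+55+37=146
- B+C+D: time 11+4+5=20, value 55+37+42=134
Best: 151 marks.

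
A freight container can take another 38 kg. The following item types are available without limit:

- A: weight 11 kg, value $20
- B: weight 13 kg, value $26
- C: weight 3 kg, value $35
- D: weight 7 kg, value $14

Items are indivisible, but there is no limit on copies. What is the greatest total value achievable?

Best value-per-unit is C at 35/3, and filling with it alone uses weight 12×3=36. No mix of the others beats 12×35 = 420.

$420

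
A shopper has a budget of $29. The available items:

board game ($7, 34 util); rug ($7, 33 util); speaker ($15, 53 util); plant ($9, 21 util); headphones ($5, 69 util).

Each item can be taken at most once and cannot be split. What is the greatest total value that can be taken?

Check high-value combinations within $29:
- board game+rug+plant+headphones: cost 7+7+9+5=28, value 34+33+21+69=157
- board game+speaker+headphones: cost 7+15+5=27, value 34+53+69=156
- rug+speaker+headphones: cost 7+15+5=27, value 33+53+69=155
Best: 157 util.

157 util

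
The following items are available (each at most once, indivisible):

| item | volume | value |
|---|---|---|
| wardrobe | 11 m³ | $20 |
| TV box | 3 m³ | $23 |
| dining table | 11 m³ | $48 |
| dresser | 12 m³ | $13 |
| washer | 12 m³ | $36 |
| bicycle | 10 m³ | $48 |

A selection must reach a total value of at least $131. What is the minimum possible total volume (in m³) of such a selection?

33

Subsets with value ≥ 131, sorted by total volume:
- dining table+washer+bicycle: volume 33, value 132
- wardrobe+TV box+dining table+bicycle: volume 35, value 139
- TV box+dining table+washer+bicycle: volume 36, value 155
- TV box+dining table+dresser+bicycle: volume 36, value 132
Minimum volume: 33 m³.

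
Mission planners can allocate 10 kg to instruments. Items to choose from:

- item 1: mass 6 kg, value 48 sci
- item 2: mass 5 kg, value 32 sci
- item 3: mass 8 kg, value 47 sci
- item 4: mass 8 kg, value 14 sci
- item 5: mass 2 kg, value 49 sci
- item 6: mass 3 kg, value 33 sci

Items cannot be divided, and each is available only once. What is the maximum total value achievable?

Check high-value combinations within 10 kg:
- item 2+item 5+item 6: mass 5+2+3=10, value 32+49+33=114
- item 1+item 5: mass 6+2=8, value 48+49=97
- item 3+item 5: mass 8+2=10, value 47+49=96
- item 5+item 6: mass 2+3=5, value 49+33=82
- item 2+item 5: mass 5+2=7, value 32+49=81
Best: 114 sci.

114 sci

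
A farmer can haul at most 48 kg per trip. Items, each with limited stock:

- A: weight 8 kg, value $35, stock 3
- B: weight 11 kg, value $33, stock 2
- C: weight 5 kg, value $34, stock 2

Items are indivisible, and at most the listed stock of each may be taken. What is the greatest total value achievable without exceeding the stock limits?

Top feasible selections:
- 3×A + 1×B + 2×C: weight 45, value 206
- 2×A + 2×B + 2×C: weight 48, value 204
Best: $206.

$206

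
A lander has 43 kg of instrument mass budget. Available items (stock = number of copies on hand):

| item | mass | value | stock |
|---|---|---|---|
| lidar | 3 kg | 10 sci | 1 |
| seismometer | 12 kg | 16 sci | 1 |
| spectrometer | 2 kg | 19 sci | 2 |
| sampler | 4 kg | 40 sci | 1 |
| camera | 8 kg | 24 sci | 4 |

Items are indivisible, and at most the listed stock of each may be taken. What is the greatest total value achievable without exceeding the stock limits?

Best selections within mass 43 and stock limits:
- 1×lidar + 2×spectrometer + 1×sampler + 4×camera: mass 43, value 184
- 2×spectrometer + 1×sampler + 4×camera: mass 40, value 174
Best: 184 sci.

184 sci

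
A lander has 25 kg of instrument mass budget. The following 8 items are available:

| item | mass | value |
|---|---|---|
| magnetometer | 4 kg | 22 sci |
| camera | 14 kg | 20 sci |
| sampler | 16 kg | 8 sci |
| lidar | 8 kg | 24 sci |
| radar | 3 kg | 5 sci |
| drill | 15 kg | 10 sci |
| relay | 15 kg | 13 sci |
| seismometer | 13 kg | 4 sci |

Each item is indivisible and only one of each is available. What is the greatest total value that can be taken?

51 sci

This is a 0/1 knapsack; check combinations near the capacity.
- magnetometer+lidar+radar: mass 4+8+3=15, value 22+24+5=51
- magnetometer+lidar+seismometer: mass 4+8+13=25, value 22+24+4=50
- camera+lidar+radar: mass 14+8+3=25, value 20+24+5=49
- magnetometer+camera+radar: mass 4+14+3=21, value 22+20+5=47
- magnetometer+lidar: mass 4+8=12, value 22+24=46
Best: 51 sci.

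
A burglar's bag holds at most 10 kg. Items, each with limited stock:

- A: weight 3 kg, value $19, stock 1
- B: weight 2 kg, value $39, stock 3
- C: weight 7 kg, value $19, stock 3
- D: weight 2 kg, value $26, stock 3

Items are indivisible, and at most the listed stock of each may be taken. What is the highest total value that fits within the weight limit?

$169

Best selections within weight 10 and stock limits:
- 3×B + 2×D: weight 10, value 169
- 2×B + 3×D: weight 10, value 156
- 3×B + 1×D: weight 8, value 143
Best: $169.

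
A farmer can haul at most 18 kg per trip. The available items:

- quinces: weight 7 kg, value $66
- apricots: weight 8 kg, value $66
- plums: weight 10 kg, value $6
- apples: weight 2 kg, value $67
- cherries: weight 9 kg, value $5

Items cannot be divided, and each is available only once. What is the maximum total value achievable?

$199

Check high-value combinations within 18 kg:
- quinces+apricots+apples: weight 7+8+2=17, value 66+66+67=199
- quinces+apples+cherries: weight 7+2+9=18, value 66+67+5=138
- quinces+apples: weight 7+2=9, value 66+67=133
- apricots+apples: weight 8+2=10, value 66+67=133
Best: $199.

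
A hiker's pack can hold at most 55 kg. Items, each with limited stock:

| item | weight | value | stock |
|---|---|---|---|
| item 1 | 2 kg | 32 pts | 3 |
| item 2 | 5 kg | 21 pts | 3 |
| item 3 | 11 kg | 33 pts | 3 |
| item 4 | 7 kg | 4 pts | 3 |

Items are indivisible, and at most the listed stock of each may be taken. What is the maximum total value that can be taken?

Top feasible selections:
- 3×item 1 + 3×item 2 + 3×item 3: weight 54, value 258
- 3×item 1 + 2×item 2 + 3×item 3: weight 49, value 237
- 3×item 1 + 3×item 2 + 2×item 3 + 1×item 4: weight 50, value 229
- 2×item 1 + 3×item 2 + 3×item 3: weight 52, value 226
Best: 258 pts.

258 pts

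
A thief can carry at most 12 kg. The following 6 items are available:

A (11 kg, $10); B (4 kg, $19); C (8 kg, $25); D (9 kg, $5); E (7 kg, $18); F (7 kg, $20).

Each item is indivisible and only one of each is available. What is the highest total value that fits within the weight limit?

$44

This is a 0/1 knapsack; check combinations near the capacity.
- B+C: weight 4+8=12, value 19+25=44
- B+F: weight 4+7=11, value 19+20=39
- B+E: weight 4+7=11, value 19+18=37
- C: weight 8, value 25
- F: weight 7, value 20
Best: $44.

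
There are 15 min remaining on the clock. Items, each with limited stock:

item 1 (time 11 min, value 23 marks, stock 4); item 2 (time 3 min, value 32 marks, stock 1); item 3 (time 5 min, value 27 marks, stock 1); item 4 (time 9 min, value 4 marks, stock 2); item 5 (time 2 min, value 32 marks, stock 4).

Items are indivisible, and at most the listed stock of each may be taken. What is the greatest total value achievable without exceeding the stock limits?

Top feasible selections:
- 1×item 2 + 4×item 5: time 11, value 160
- 1×item 3 + 4×item 5: time 13, value 155
- 1×item 2 + 1×item 3 + 3×item 5: time 14, value 155
Best: 160 marks.

160 marks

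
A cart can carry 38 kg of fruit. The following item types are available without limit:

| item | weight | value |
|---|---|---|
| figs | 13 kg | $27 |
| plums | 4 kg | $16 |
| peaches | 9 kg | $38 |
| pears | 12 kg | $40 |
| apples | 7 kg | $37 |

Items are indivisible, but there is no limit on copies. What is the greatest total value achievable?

$186

Best value-per-unit is apples at 37/7; filling with it alone gives 5×37 = 185.
Optimal mix: 1×peaches + 4×apples → weight 37, value 186.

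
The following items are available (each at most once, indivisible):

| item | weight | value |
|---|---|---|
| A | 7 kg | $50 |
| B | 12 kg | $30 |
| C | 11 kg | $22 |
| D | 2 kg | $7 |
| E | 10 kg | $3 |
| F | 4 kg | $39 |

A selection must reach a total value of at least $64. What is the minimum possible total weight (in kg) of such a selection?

11

Subsets with value ≥ 64, sorted by total weight:
- A+F: weight 11, value 89
- A+D+F: weight 13, value 96
- B+F: weight 16, value 69
Minimum weight: 11 kg.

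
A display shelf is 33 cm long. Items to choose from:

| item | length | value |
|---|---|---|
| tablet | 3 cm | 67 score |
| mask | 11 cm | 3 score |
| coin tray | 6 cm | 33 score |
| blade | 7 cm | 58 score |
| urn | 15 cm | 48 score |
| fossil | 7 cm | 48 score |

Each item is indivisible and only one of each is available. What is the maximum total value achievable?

221 score

Check high-value combinations within 33 cm:
- tablet+blade+urn+fossil: length 3+7+15+7=32, value 67+58+48+48=221
- tablet+coin tray+blade+fossil: length 3+6+7+7=23, value 67+33+58+48=206
- tablet+coin tray+blade+urn: length 3+6+7+15=31, value 67+33+58+48=206
- tablet+coin tray+urn+fossil: length 3+6+15+7=31, value 67+33+48+48=196
- tablet+mask+blade+fossil: length 3+11+7+7=28, value 67+3+58+48=176
Best: 221 score.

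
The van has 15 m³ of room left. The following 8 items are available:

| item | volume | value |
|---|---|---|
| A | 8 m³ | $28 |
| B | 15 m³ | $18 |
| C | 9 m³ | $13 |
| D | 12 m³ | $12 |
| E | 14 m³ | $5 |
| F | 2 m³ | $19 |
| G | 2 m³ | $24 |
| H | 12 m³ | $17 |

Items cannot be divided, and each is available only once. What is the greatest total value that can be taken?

This is a 0/1 knapsack; check combinations near the capacity.
- A+F+G: volume 8+2+2=12, value 28+19+24=71
- C+F+G: volume 9+2+2=13, value 13+19+24=56
- A+G: volume 8+2=10, value 28+24=52
Best: $71.

$71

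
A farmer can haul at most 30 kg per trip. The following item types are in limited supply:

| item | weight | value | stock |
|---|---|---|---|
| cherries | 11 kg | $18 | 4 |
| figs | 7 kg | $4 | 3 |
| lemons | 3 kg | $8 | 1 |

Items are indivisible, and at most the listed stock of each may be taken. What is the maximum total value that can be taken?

$44

Best selections within weight 30 and stock limits:
- 2×cherries + 1×lemons: weight 25, value 44
- 2×cherries + 1×figs: weight 29, value 40
Best: $44.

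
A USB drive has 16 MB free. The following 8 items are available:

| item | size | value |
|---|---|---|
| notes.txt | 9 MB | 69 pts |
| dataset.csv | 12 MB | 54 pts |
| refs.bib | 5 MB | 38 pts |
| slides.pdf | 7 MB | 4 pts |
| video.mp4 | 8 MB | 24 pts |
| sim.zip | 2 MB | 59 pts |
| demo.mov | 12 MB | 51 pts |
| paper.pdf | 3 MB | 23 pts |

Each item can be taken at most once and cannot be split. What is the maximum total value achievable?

166 pts

Check high-value combinations within 16 MB:
- notes.txt+refs.bib+sim.zip: size 9+5+2=16, value 69+38+59=166
- notes.txt+sim.zip+paper.pdf: size 9+2+3=14, value 69+59+23=151
- notes.txt+sim.zip: size 9+2=11, value 69+59=128
Best: 166 pts.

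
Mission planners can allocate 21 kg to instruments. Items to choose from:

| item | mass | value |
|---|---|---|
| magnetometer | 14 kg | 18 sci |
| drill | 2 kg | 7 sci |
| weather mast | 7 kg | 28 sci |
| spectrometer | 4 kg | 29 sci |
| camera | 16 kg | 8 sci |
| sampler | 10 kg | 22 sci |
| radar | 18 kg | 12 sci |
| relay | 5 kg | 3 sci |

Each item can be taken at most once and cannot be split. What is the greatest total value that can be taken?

Check high-value combinations within 21 kg:
- weather mast+spectrometer+sampler: mass 7+4+10=21, value 28+29+22=79
- drill+weather mast+spectrometer+relay: mass 2+7+4+5=18, value 7+28+29+3=67
- drill+weather mast+spectrometer: mass 2+7+4=13, value 7+28+29=64
- drill+spectrometer+sampler+relay: mass 2+4+10+5=21, value 7+29+22+3=61
Best: 79 sci.

79 sci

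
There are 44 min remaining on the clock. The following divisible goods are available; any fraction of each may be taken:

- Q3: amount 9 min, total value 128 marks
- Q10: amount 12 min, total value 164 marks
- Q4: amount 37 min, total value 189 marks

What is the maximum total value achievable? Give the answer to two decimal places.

409.49

Take in order of value per unit:
- Q3 (128/9 per unit): all 9 → value 128, running total 128.00
- Q10 (164/12 per unit): all 12 → value 164, running total 292.00
- Q4 (189/37 per unit): 23 of 37 → value 23×189/37 = 117.4865, running total 409.49
Total 409.49.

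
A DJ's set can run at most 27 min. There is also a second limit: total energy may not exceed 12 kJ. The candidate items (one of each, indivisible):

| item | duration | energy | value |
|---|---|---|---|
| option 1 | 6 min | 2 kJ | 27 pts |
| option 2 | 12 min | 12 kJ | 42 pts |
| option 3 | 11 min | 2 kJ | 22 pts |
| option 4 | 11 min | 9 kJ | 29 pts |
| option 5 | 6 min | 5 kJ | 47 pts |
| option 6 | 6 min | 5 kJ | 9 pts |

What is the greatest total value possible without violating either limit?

Feasible sets respecting both limits:
- option 1+option 3+option 5: duration 23, energy 9, value 96
- option 1+option 5+option 6: duration 18, energy 12, value 83
- option 3+option 5+option 6: duration 23, energy 12, value 78
Best: 96 pts.

96 pts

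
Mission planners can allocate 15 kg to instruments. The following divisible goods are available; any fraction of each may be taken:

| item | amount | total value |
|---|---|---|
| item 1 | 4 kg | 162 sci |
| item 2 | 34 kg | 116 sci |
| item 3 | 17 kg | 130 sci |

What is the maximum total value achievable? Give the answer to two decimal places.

Take in order of value per unit:
- item 1 (162/4 per unit): all 4 → value 162, running total 162.00
- item 3 (130/17 per unit): 11 of 17 → value 11×130/17 = 84.1176, running total 246.12
Total 246.12.

246.12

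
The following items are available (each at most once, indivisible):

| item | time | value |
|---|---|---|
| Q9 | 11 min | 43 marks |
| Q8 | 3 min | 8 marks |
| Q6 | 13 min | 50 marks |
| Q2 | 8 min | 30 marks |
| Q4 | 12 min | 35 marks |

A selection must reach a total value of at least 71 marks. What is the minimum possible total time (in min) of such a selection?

19

Subsets with value ≥ 71, sorted by total time:
- Q9+Q2: time 19, value 73
- Q6+Q2: time 21, value 80
- Q9+Q8+Q2: time 22, value 81
- Q9+Q4: time 23, value 78
Minimum time: 19 min.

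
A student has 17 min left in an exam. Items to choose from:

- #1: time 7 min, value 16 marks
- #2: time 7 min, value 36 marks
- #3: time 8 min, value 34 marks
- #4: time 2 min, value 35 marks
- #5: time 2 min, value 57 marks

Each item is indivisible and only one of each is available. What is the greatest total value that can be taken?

Check high-value combinations within 17 min:
- #2+#4+#5: time 7+2+2=11, value 36+35+57=128
- #2+#3+#5: time 7+8+2=17, value 36+34+57=127
- #3+#4+#5: time 8+2+2=12, value 34+35+57=126
- #1+#2+#5: time 7+7+2=16, value 16+36+57=109
- #1+#4+#5: time 7+2+2=11, value 16+35+57=108
Best: 128 marks.

128 marks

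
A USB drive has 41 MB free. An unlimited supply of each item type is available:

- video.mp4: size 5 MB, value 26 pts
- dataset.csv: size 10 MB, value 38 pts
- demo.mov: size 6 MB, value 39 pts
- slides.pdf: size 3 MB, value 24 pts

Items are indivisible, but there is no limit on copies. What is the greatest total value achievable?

314 pts

Best value-per-unit is slides.pdf at 24/3; filling with it alone gives 13×24 = 312.
Optimal mix: 1×video.mp4 + 12×slides.pdf → size 41, value 314.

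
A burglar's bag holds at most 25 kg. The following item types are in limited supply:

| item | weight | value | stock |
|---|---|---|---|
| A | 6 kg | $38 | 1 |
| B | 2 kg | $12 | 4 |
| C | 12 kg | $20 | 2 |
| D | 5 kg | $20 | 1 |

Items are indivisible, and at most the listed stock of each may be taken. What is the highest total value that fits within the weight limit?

Top feasible selections:
- 1×A + 4×B + 1×D: weight 19, value 106
- 1×A + 3×B + 1×D: weight 17, value 94
- 1×A + 3×B + 1×C: weight 24, value 94
- 1×A + 1×B + 1×C + 1×D: weight 25, value 90
Best: $106.

$106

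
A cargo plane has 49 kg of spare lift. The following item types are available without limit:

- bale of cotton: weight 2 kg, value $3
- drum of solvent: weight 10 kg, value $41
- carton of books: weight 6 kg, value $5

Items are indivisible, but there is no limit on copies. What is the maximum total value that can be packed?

Best value-per-unit is drum of solvent at 41/10; filling with it alone gives 4×41 = 164.
Optimal mix: 4×bale of cotton + 4×drum of solvent → weight 48, value 176.

$176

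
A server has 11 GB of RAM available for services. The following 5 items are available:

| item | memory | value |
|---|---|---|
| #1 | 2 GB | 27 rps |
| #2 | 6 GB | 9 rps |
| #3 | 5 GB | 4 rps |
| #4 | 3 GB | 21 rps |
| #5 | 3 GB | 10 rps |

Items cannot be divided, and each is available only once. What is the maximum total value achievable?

58 rps

Check high-value combinations within 11 GB:
- #1+#4+#5: memory 2+3+3=8, value 27+21+10=58
- #1+#2+#4: memory 2+6+3=11, value 27+9+21=57
- #1+#3+#4: memory 2+5+3=10, value 27+4+21=52
- #1+#4: memory 2+3=5, value 27+21=48
Best: 58 rps.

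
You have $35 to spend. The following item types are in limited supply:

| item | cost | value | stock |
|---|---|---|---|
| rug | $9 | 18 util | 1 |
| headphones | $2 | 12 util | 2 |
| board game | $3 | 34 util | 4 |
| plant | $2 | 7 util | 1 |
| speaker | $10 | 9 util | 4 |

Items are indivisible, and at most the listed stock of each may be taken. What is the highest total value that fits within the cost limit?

Best selections within cost 35 and stock limits:
- 1×rug + 2×headphones + 4×board game + 1×speaker: cost 35, value 187
- 1×rug + 2×headphones + 4×board game + 1×plant: cost 27, value 185
- 1×rug + 1×headphones + 4×board game + 1×plant + 1×speaker: cost 35, value 182
- 1×rug + 2×headphones + 4×board game: cost 25, value 178
Best: 187 util.

187 util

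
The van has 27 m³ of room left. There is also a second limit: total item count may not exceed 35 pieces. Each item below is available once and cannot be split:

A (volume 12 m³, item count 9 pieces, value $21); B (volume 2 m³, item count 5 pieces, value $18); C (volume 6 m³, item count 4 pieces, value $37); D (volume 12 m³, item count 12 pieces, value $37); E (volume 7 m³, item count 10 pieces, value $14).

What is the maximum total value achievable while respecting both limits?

$106

Feasible sets respecting both limits:
- B+C+D+E: volume 27, item count 31, value 106
- B+C+D: volume 20, item count 21, value 92
- A+B+C+E: volume 27, item count 28, value 90
- C+D+E: volume 25, item count 26, value 88
Best: $106.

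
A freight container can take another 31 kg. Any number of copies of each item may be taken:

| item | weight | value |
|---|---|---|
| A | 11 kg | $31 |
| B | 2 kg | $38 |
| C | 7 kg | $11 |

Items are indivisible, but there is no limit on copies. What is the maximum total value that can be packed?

$570

Best value-per-unit is B at 38/2, and filling with it alone uses weight 15×2=30. No mix of the others beats 15×38 = 570.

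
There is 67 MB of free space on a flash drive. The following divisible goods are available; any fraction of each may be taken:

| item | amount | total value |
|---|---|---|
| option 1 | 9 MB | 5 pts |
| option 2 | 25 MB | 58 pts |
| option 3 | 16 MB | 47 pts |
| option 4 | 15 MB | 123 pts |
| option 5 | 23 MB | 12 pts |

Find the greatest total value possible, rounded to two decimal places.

Take in order of value per unit:
- option 4 (123/15 per unit): all 15 → value 123, running total 123.00
- option 3 (47/16 per unit): all 16 → value 47, running total 170.00
- option 2 (58/25 per unit): all 25 → value 58, running total 228.00
- option 1 (5/9 per unit): all 9 → value 5, running total 233.00
- option 5 (12/23 per unit): 2 of 23 → value 2×12/23 = 1.0435, running total 234.04
Total 234.04.

234.04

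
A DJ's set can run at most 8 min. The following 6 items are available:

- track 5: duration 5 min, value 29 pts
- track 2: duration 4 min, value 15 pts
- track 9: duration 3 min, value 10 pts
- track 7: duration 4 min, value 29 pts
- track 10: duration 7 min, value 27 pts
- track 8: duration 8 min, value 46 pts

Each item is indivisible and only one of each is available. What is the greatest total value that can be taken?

This is a 0/1 knapsack; check combinations near the capacity.
- track 8: duration 8, value 46
- track 2+track 7: duration 4+4=8, value 15+29=44
- track 9+track 7: duration 3+4=7, value 10+29=39
- track 5+track 9: duration 5+3=8, value 29+10=39
- track 7: duration 4, value 29
Best: 46 pts.

46 pts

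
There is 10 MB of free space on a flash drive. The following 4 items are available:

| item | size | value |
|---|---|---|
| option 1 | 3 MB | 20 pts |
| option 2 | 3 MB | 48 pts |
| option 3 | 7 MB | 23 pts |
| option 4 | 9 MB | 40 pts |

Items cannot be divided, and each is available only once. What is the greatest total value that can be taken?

Check high-value combinations within 10 MB:
- option 2+option 3: size 3+7=10, value 48+23=71
- option 1+option 2: size 3+3=6, value 20+48=68
- option 2: size 3, value 48
- option 1+option 3: size 3+7=10, value 20+23=43
Best: 71 pts.

71 pts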